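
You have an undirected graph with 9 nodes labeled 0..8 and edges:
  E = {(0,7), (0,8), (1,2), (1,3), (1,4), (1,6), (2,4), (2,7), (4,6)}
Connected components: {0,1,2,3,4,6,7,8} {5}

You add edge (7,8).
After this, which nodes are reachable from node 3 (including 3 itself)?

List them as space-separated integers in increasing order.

Answer: 0 1 2 3 4 6 7 8

Derivation:
Before: nodes reachable from 3: {0,1,2,3,4,6,7,8}
Adding (7,8): both endpoints already in same component. Reachability from 3 unchanged.
After: nodes reachable from 3: {0,1,2,3,4,6,7,8}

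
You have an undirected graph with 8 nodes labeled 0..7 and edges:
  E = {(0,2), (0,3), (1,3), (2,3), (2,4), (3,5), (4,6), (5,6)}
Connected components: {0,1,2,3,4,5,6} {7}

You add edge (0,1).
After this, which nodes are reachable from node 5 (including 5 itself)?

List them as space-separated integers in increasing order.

Answer: 0 1 2 3 4 5 6

Derivation:
Before: nodes reachable from 5: {0,1,2,3,4,5,6}
Adding (0,1): both endpoints already in same component. Reachability from 5 unchanged.
After: nodes reachable from 5: {0,1,2,3,4,5,6}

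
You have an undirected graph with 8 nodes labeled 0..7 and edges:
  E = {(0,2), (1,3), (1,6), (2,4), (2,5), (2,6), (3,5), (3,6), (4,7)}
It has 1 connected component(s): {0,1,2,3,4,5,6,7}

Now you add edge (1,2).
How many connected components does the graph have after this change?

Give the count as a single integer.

Answer: 1

Derivation:
Initial component count: 1
Add (1,2): endpoints already in same component. Count unchanged: 1.
New component count: 1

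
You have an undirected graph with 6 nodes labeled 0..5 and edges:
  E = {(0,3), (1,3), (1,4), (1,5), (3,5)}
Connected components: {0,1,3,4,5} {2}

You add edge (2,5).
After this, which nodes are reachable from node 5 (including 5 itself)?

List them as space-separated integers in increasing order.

Before: nodes reachable from 5: {0,1,3,4,5}
Adding (2,5): merges 5's component with another. Reachability grows.
After: nodes reachable from 5: {0,1,2,3,4,5}

Answer: 0 1 2 3 4 5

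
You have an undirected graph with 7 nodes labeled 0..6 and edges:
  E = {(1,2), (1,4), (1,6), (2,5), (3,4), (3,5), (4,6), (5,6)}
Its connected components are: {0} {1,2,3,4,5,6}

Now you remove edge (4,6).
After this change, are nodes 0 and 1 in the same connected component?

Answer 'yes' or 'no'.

Answer: no

Derivation:
Initial components: {0} {1,2,3,4,5,6}
Removing edge (4,6): not a bridge — component count unchanged at 2.
New components: {0} {1,2,3,4,5,6}
Are 0 and 1 in the same component? no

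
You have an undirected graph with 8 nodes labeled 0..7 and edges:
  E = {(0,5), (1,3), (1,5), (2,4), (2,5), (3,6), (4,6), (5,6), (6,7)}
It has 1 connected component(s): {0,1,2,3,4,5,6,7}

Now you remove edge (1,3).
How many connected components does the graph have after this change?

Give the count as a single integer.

Initial component count: 1
Remove (1,3): not a bridge. Count unchanged: 1.
  After removal, components: {0,1,2,3,4,5,6,7}
New component count: 1

Answer: 1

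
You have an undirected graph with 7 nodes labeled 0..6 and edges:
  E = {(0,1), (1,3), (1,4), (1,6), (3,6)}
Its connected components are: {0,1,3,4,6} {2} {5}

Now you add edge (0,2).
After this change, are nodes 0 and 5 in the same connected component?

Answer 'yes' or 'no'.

Answer: no

Derivation:
Initial components: {0,1,3,4,6} {2} {5}
Adding edge (0,2): merges {0,1,3,4,6} and {2}.
New components: {0,1,2,3,4,6} {5}
Are 0 and 5 in the same component? no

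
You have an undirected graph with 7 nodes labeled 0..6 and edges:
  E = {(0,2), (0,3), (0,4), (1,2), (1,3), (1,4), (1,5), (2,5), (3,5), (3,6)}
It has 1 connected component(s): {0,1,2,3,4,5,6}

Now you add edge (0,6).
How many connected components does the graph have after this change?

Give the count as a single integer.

Answer: 1

Derivation:
Initial component count: 1
Add (0,6): endpoints already in same component. Count unchanged: 1.
New component count: 1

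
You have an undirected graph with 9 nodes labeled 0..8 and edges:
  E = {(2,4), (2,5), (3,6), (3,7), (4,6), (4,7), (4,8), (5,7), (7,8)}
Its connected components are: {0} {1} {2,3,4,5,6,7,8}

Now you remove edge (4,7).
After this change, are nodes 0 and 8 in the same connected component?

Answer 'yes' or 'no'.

Initial components: {0} {1} {2,3,4,5,6,7,8}
Removing edge (4,7): not a bridge — component count unchanged at 3.
New components: {0} {1} {2,3,4,5,6,7,8}
Are 0 and 8 in the same component? no

Answer: no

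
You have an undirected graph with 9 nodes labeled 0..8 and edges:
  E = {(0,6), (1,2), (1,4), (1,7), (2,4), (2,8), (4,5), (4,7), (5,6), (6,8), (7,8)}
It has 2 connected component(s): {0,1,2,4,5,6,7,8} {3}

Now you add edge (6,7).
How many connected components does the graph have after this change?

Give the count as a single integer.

Initial component count: 2
Add (6,7): endpoints already in same component. Count unchanged: 2.
New component count: 2

Answer: 2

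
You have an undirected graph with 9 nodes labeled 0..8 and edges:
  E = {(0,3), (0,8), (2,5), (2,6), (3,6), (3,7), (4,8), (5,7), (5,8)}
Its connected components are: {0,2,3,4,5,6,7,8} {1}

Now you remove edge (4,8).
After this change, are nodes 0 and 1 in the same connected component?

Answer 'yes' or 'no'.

Initial components: {0,2,3,4,5,6,7,8} {1}
Removing edge (4,8): it was a bridge — component count 2 -> 3.
New components: {0,2,3,5,6,7,8} {1} {4}
Are 0 and 1 in the same component? no

Answer: no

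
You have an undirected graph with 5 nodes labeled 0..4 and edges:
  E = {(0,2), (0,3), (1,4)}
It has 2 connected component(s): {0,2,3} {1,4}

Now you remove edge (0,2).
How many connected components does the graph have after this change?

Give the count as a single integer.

Initial component count: 2
Remove (0,2): it was a bridge. Count increases: 2 -> 3.
  After removal, components: {0,3} {1,4} {2}
New component count: 3

Answer: 3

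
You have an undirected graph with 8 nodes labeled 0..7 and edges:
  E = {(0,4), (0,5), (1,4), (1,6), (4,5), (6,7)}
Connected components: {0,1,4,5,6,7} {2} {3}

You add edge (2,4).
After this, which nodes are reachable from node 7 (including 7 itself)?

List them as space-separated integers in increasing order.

Answer: 0 1 2 4 5 6 7

Derivation:
Before: nodes reachable from 7: {0,1,4,5,6,7}
Adding (2,4): merges 7's component with another. Reachability grows.
After: nodes reachable from 7: {0,1,2,4,5,6,7}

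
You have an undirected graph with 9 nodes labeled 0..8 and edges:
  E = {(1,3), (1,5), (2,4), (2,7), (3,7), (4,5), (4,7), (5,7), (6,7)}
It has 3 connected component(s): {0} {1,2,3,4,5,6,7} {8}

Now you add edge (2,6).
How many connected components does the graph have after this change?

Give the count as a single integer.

Initial component count: 3
Add (2,6): endpoints already in same component. Count unchanged: 3.
New component count: 3

Answer: 3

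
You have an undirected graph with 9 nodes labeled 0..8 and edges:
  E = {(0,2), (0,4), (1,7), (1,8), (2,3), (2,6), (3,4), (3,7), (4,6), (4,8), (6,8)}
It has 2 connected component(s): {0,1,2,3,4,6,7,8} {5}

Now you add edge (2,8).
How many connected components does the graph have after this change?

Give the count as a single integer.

Initial component count: 2
Add (2,8): endpoints already in same component. Count unchanged: 2.
New component count: 2

Answer: 2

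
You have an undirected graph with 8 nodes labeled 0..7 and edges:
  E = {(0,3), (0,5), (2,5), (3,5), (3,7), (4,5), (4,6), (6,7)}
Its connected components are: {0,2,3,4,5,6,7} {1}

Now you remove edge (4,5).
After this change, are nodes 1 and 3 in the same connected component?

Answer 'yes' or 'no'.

Initial components: {0,2,3,4,5,6,7} {1}
Removing edge (4,5): not a bridge — component count unchanged at 2.
New components: {0,2,3,4,5,6,7} {1}
Are 1 and 3 in the same component? no

Answer: no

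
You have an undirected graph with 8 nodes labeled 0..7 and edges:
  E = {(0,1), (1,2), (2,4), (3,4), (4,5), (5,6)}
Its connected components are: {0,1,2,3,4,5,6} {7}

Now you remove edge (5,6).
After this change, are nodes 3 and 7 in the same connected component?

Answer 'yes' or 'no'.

Initial components: {0,1,2,3,4,5,6} {7}
Removing edge (5,6): it was a bridge — component count 2 -> 3.
New components: {0,1,2,3,4,5} {6} {7}
Are 3 and 7 in the same component? no

Answer: no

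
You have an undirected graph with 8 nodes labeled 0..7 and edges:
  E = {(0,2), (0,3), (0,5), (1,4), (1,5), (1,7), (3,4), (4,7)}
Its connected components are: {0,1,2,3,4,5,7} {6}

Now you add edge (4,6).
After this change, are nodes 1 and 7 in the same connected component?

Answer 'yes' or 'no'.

Initial components: {0,1,2,3,4,5,7} {6}
Adding edge (4,6): merges {0,1,2,3,4,5,7} and {6}.
New components: {0,1,2,3,4,5,6,7}
Are 1 and 7 in the same component? yes

Answer: yes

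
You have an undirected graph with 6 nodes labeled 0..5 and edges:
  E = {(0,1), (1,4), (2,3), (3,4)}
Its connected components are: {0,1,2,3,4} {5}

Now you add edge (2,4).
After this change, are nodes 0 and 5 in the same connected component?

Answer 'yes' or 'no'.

Initial components: {0,1,2,3,4} {5}
Adding edge (2,4): both already in same component {0,1,2,3,4}. No change.
New components: {0,1,2,3,4} {5}
Are 0 and 5 in the same component? no

Answer: no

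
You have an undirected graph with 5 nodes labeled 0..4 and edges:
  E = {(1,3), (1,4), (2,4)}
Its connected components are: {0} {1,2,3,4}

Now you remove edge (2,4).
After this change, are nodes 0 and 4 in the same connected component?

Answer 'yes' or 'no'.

Initial components: {0} {1,2,3,4}
Removing edge (2,4): it was a bridge — component count 2 -> 3.
New components: {0} {1,3,4} {2}
Are 0 and 4 in the same component? no

Answer: no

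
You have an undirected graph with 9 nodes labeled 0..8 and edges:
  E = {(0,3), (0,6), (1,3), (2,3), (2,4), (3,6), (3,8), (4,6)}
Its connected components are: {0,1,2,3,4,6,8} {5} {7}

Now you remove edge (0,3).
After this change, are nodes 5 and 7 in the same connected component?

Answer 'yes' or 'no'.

Initial components: {0,1,2,3,4,6,8} {5} {7}
Removing edge (0,3): not a bridge — component count unchanged at 3.
New components: {0,1,2,3,4,6,8} {5} {7}
Are 5 and 7 in the same component? no

Answer: no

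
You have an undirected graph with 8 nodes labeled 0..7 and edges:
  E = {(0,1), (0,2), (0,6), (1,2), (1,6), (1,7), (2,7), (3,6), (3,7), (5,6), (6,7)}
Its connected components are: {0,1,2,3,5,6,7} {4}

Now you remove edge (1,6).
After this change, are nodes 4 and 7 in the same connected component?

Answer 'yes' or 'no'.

Initial components: {0,1,2,3,5,6,7} {4}
Removing edge (1,6): not a bridge — component count unchanged at 2.
New components: {0,1,2,3,5,6,7} {4}
Are 4 and 7 in the same component? no

Answer: no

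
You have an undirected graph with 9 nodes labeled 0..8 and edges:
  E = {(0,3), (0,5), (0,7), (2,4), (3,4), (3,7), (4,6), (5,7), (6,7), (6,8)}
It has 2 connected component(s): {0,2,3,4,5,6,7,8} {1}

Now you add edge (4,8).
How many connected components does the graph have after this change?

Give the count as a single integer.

Answer: 2

Derivation:
Initial component count: 2
Add (4,8): endpoints already in same component. Count unchanged: 2.
New component count: 2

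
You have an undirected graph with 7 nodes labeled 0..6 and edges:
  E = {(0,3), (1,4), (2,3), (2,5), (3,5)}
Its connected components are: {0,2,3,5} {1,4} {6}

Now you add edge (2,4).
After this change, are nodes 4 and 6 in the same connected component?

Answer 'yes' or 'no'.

Answer: no

Derivation:
Initial components: {0,2,3,5} {1,4} {6}
Adding edge (2,4): merges {0,2,3,5} and {1,4}.
New components: {0,1,2,3,4,5} {6}
Are 4 and 6 in the same component? no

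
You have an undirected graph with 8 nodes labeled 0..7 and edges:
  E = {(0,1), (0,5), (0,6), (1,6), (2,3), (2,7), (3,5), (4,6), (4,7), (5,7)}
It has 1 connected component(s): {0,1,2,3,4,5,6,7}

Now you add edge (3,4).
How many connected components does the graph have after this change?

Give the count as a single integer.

Initial component count: 1
Add (3,4): endpoints already in same component. Count unchanged: 1.
New component count: 1

Answer: 1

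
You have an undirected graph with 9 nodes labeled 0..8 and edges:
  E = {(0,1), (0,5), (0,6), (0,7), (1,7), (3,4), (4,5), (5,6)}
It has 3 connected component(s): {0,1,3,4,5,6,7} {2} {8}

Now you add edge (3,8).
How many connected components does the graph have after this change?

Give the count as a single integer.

Answer: 2

Derivation:
Initial component count: 3
Add (3,8): merges two components. Count decreases: 3 -> 2.
New component count: 2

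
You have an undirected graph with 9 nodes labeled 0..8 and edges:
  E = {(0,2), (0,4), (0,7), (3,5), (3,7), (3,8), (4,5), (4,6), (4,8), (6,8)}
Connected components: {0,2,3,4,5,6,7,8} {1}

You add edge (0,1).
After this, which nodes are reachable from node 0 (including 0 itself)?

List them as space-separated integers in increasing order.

Answer: 0 1 2 3 4 5 6 7 8

Derivation:
Before: nodes reachable from 0: {0,2,3,4,5,6,7,8}
Adding (0,1): merges 0's component with another. Reachability grows.
After: nodes reachable from 0: {0,1,2,3,4,5,6,7,8}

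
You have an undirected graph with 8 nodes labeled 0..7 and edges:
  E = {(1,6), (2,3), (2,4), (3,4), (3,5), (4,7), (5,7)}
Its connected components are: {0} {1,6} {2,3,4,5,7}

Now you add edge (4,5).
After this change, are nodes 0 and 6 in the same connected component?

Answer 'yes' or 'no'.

Initial components: {0} {1,6} {2,3,4,5,7}
Adding edge (4,5): both already in same component {2,3,4,5,7}. No change.
New components: {0} {1,6} {2,3,4,5,7}
Are 0 and 6 in the same component? no

Answer: no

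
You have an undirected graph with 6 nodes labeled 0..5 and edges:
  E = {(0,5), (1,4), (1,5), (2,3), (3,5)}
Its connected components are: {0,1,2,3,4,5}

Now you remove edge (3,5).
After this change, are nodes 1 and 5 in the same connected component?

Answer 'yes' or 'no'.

Initial components: {0,1,2,3,4,5}
Removing edge (3,5): it was a bridge — component count 1 -> 2.
New components: {0,1,4,5} {2,3}
Are 1 and 5 in the same component? yes

Answer: yes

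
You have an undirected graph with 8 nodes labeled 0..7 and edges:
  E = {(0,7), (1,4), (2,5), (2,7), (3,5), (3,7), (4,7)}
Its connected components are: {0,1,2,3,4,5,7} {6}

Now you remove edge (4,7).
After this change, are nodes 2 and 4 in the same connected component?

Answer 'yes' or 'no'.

Initial components: {0,1,2,3,4,5,7} {6}
Removing edge (4,7): it was a bridge — component count 2 -> 3.
New components: {0,2,3,5,7} {1,4} {6}
Are 2 and 4 in the same component? no

Answer: no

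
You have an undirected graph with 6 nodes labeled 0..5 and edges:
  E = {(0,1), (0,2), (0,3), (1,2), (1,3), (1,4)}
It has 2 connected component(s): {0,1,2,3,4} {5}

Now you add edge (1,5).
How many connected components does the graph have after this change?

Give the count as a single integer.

Initial component count: 2
Add (1,5): merges two components. Count decreases: 2 -> 1.
New component count: 1

Answer: 1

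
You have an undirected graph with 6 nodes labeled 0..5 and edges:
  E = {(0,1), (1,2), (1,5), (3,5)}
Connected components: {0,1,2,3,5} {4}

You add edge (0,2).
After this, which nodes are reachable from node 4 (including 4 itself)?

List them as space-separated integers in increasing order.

Before: nodes reachable from 4: {4}
Adding (0,2): both endpoints already in same component. Reachability from 4 unchanged.
After: nodes reachable from 4: {4}

Answer: 4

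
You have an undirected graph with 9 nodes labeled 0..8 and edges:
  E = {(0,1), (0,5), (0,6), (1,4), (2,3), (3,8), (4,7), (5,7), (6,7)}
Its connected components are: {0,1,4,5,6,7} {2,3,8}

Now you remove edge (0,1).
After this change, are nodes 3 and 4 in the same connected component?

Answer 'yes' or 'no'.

Initial components: {0,1,4,5,6,7} {2,3,8}
Removing edge (0,1): not a bridge — component count unchanged at 2.
New components: {0,1,4,5,6,7} {2,3,8}
Are 3 and 4 in the same component? no

Answer: no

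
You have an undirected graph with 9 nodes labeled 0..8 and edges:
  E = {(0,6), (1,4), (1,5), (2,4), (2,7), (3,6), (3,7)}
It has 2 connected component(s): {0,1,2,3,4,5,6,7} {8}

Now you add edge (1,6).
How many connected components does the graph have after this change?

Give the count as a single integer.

Answer: 2

Derivation:
Initial component count: 2
Add (1,6): endpoints already in same component. Count unchanged: 2.
New component count: 2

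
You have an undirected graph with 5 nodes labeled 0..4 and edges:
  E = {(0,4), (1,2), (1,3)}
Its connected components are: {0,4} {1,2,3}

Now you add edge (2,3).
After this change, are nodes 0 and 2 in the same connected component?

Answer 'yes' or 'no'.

Initial components: {0,4} {1,2,3}
Adding edge (2,3): both already in same component {1,2,3}. No change.
New components: {0,4} {1,2,3}
Are 0 and 2 in the same component? no

Answer: no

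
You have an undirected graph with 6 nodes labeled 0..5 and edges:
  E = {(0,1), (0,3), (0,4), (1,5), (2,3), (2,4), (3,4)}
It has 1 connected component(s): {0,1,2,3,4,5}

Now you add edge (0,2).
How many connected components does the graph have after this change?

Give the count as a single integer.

Initial component count: 1
Add (0,2): endpoints already in same component. Count unchanged: 1.
New component count: 1

Answer: 1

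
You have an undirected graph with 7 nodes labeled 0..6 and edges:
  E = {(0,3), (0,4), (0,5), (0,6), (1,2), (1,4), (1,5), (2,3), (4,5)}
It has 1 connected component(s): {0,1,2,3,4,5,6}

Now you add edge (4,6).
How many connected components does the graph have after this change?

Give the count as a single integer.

Answer: 1

Derivation:
Initial component count: 1
Add (4,6): endpoints already in same component. Count unchanged: 1.
New component count: 1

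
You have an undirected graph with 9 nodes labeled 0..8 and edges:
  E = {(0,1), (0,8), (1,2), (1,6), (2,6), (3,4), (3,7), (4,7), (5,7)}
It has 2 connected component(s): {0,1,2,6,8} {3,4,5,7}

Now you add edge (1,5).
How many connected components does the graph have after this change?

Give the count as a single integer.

Answer: 1

Derivation:
Initial component count: 2
Add (1,5): merges two components. Count decreases: 2 -> 1.
New component count: 1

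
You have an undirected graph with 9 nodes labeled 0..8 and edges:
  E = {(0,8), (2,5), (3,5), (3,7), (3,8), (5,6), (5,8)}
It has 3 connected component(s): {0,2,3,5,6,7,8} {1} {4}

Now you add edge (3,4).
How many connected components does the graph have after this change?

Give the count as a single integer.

Answer: 2

Derivation:
Initial component count: 3
Add (3,4): merges two components. Count decreases: 3 -> 2.
New component count: 2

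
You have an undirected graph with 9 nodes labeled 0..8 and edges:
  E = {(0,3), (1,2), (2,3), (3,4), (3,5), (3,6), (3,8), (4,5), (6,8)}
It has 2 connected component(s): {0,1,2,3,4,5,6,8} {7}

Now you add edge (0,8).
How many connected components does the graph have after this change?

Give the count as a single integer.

Answer: 2

Derivation:
Initial component count: 2
Add (0,8): endpoints already in same component. Count unchanged: 2.
New component count: 2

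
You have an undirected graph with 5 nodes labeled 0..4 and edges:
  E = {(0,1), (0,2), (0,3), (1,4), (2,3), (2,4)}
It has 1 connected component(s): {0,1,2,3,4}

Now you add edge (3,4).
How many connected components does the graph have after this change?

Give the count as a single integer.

Answer: 1

Derivation:
Initial component count: 1
Add (3,4): endpoints already in same component. Count unchanged: 1.
New component count: 1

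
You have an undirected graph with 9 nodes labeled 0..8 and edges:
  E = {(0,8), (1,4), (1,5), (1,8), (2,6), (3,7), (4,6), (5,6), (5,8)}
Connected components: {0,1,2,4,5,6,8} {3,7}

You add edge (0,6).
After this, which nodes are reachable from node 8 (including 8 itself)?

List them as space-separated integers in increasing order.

Answer: 0 1 2 4 5 6 8

Derivation:
Before: nodes reachable from 8: {0,1,2,4,5,6,8}
Adding (0,6): both endpoints already in same component. Reachability from 8 unchanged.
After: nodes reachable from 8: {0,1,2,4,5,6,8}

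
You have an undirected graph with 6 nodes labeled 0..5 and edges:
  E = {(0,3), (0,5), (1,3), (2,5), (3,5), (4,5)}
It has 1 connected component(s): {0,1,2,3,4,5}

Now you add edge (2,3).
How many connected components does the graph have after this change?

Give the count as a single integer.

Initial component count: 1
Add (2,3): endpoints already in same component. Count unchanged: 1.
New component count: 1

Answer: 1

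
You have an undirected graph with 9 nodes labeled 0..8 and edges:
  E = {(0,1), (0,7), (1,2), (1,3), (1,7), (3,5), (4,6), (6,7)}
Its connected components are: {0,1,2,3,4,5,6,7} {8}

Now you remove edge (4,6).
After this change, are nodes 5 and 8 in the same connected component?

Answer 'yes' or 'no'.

Answer: no

Derivation:
Initial components: {0,1,2,3,4,5,6,7} {8}
Removing edge (4,6): it was a bridge — component count 2 -> 3.
New components: {0,1,2,3,5,6,7} {4} {8}
Are 5 and 8 in the same component? no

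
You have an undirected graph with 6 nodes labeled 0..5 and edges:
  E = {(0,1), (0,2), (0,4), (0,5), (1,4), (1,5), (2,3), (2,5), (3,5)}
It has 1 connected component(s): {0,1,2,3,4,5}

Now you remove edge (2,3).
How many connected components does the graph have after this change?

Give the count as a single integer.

Initial component count: 1
Remove (2,3): not a bridge. Count unchanged: 1.
  After removal, components: {0,1,2,3,4,5}
New component count: 1

Answer: 1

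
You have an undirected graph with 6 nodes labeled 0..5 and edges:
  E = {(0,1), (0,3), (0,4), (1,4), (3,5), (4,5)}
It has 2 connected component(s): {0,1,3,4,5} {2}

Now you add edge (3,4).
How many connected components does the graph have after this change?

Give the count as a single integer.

Answer: 2

Derivation:
Initial component count: 2
Add (3,4): endpoints already in same component. Count unchanged: 2.
New component count: 2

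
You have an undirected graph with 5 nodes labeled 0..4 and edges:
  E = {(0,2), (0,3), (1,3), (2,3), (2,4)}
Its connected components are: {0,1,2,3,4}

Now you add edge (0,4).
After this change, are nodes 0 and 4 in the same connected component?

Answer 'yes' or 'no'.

Initial components: {0,1,2,3,4}
Adding edge (0,4): both already in same component {0,1,2,3,4}. No change.
New components: {0,1,2,3,4}
Are 0 and 4 in the same component? yes

Answer: yes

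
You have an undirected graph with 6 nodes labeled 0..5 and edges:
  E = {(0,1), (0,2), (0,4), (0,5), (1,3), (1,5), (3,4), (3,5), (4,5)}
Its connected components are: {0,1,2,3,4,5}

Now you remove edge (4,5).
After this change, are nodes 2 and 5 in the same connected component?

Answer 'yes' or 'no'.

Initial components: {0,1,2,3,4,5}
Removing edge (4,5): not a bridge — component count unchanged at 1.
New components: {0,1,2,3,4,5}
Are 2 and 5 in the same component? yes

Answer: yes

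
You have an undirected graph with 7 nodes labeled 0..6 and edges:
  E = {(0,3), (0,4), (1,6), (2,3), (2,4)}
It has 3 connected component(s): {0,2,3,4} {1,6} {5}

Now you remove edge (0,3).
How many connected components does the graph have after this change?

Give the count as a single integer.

Initial component count: 3
Remove (0,3): not a bridge. Count unchanged: 3.
  After removal, components: {0,2,3,4} {1,6} {5}
New component count: 3

Answer: 3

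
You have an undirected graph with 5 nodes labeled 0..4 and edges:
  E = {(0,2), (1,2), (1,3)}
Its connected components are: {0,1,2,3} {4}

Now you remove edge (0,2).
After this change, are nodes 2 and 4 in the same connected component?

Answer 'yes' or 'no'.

Initial components: {0,1,2,3} {4}
Removing edge (0,2): it was a bridge — component count 2 -> 3.
New components: {0} {1,2,3} {4}
Are 2 and 4 in the same component? no

Answer: no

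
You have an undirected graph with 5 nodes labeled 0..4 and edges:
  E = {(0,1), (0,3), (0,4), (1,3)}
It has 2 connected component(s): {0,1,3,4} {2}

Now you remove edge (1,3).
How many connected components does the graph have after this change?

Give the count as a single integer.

Initial component count: 2
Remove (1,3): not a bridge. Count unchanged: 2.
  After removal, components: {0,1,3,4} {2}
New component count: 2

Answer: 2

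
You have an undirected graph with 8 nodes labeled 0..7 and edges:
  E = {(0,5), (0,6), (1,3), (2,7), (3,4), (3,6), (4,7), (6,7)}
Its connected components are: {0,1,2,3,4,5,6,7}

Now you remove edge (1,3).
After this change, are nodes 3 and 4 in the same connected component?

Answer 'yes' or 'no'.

Answer: yes

Derivation:
Initial components: {0,1,2,3,4,5,6,7}
Removing edge (1,3): it was a bridge — component count 1 -> 2.
New components: {0,2,3,4,5,6,7} {1}
Are 3 and 4 in the same component? yes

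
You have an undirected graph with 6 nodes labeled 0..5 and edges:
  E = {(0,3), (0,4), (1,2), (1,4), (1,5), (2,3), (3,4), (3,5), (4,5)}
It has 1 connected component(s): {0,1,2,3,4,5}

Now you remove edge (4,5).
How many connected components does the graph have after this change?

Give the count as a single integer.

Answer: 1

Derivation:
Initial component count: 1
Remove (4,5): not a bridge. Count unchanged: 1.
  After removal, components: {0,1,2,3,4,5}
New component count: 1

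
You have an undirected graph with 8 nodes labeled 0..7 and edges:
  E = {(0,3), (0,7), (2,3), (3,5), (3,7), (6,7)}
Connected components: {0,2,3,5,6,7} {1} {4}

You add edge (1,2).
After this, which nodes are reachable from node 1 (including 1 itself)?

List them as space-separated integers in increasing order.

Before: nodes reachable from 1: {1}
Adding (1,2): merges 1's component with another. Reachability grows.
After: nodes reachable from 1: {0,1,2,3,5,6,7}

Answer: 0 1 2 3 5 6 7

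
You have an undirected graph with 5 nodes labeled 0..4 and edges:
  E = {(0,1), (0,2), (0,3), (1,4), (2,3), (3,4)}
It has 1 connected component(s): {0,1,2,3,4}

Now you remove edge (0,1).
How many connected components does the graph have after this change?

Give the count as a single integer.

Answer: 1

Derivation:
Initial component count: 1
Remove (0,1): not a bridge. Count unchanged: 1.
  After removal, components: {0,1,2,3,4}
New component count: 1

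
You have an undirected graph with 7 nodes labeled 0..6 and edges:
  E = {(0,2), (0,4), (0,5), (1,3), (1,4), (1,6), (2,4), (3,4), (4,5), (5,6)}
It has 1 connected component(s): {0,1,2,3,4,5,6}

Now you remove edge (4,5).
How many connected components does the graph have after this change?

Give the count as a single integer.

Initial component count: 1
Remove (4,5): not a bridge. Count unchanged: 1.
  After removal, components: {0,1,2,3,4,5,6}
New component count: 1

Answer: 1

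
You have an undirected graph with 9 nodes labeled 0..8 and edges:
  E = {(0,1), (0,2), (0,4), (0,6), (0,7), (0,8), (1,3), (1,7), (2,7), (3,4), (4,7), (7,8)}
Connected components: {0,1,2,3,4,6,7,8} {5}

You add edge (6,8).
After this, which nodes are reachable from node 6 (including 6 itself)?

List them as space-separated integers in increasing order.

Before: nodes reachable from 6: {0,1,2,3,4,6,7,8}
Adding (6,8): both endpoints already in same component. Reachability from 6 unchanged.
After: nodes reachable from 6: {0,1,2,3,4,6,7,8}

Answer: 0 1 2 3 4 6 7 8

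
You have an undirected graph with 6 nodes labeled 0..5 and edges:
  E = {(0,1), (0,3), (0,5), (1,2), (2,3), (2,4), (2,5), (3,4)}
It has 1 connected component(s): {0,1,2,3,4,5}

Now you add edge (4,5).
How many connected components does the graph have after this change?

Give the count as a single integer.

Answer: 1

Derivation:
Initial component count: 1
Add (4,5): endpoints already in same component. Count unchanged: 1.
New component count: 1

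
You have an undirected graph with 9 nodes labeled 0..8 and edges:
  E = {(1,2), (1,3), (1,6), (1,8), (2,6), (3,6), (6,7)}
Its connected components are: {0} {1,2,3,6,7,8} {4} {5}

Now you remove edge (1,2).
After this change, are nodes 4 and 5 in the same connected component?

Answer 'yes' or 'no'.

Initial components: {0} {1,2,3,6,7,8} {4} {5}
Removing edge (1,2): not a bridge — component count unchanged at 4.
New components: {0} {1,2,3,6,7,8} {4} {5}
Are 4 and 5 in the same component? no

Answer: no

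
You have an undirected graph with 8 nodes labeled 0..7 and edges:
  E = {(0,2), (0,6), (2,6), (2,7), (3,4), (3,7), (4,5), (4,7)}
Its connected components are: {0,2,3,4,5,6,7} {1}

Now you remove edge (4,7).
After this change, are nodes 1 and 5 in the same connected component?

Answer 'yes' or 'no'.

Initial components: {0,2,3,4,5,6,7} {1}
Removing edge (4,7): not a bridge — component count unchanged at 2.
New components: {0,2,3,4,5,6,7} {1}
Are 1 and 5 in the same component? no

Answer: no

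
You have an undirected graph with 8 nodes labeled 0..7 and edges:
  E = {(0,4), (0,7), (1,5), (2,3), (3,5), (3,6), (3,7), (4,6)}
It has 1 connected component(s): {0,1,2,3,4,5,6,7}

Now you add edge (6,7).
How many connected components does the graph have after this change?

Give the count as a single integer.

Answer: 1

Derivation:
Initial component count: 1
Add (6,7): endpoints already in same component. Count unchanged: 1.
New component count: 1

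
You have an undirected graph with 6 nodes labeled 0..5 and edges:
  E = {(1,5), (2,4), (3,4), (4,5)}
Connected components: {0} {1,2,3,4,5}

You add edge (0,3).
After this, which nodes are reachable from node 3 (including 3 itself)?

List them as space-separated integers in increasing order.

Before: nodes reachable from 3: {1,2,3,4,5}
Adding (0,3): merges 3's component with another. Reachability grows.
After: nodes reachable from 3: {0,1,2,3,4,5}

Answer: 0 1 2 3 4 5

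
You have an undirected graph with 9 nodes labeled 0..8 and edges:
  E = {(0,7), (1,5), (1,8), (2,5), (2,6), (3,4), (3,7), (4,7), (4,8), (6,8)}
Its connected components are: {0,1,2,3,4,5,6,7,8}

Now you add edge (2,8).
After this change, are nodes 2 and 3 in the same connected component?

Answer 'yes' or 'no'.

Initial components: {0,1,2,3,4,5,6,7,8}
Adding edge (2,8): both already in same component {0,1,2,3,4,5,6,7,8}. No change.
New components: {0,1,2,3,4,5,6,7,8}
Are 2 and 3 in the same component? yes

Answer: yes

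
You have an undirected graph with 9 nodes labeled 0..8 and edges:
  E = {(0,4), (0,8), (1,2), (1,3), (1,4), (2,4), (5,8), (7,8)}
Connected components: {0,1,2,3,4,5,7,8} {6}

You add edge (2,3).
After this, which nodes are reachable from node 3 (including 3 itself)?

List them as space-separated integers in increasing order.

Before: nodes reachable from 3: {0,1,2,3,4,5,7,8}
Adding (2,3): both endpoints already in same component. Reachability from 3 unchanged.
After: nodes reachable from 3: {0,1,2,3,4,5,7,8}

Answer: 0 1 2 3 4 5 7 8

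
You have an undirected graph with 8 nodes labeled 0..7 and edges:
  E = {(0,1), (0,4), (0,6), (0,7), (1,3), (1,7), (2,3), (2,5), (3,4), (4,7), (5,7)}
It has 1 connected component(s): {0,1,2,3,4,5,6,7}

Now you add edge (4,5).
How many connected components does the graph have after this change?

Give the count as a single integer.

Initial component count: 1
Add (4,5): endpoints already in same component. Count unchanged: 1.
New component count: 1

Answer: 1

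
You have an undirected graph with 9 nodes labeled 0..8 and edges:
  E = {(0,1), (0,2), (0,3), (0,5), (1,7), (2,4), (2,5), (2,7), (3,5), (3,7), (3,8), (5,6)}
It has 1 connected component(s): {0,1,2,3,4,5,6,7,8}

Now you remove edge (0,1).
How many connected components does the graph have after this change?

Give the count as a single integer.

Answer: 1

Derivation:
Initial component count: 1
Remove (0,1): not a bridge. Count unchanged: 1.
  After removal, components: {0,1,2,3,4,5,6,7,8}
New component count: 1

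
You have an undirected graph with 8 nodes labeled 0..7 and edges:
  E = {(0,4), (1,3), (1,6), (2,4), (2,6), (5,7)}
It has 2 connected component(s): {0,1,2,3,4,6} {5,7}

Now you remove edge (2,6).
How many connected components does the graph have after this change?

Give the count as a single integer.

Answer: 3

Derivation:
Initial component count: 2
Remove (2,6): it was a bridge. Count increases: 2 -> 3.
  After removal, components: {0,2,4} {1,3,6} {5,7}
New component count: 3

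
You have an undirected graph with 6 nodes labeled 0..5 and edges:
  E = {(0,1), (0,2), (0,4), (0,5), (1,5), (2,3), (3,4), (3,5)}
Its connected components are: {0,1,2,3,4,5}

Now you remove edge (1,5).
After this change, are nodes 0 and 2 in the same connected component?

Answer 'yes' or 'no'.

Answer: yes

Derivation:
Initial components: {0,1,2,3,4,5}
Removing edge (1,5): not a bridge — component count unchanged at 1.
New components: {0,1,2,3,4,5}
Are 0 and 2 in the same component? yes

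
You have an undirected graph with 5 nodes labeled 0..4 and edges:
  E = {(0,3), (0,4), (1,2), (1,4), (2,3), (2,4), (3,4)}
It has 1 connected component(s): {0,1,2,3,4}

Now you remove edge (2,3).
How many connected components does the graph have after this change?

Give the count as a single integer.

Answer: 1

Derivation:
Initial component count: 1
Remove (2,3): not a bridge. Count unchanged: 1.
  After removal, components: {0,1,2,3,4}
New component count: 1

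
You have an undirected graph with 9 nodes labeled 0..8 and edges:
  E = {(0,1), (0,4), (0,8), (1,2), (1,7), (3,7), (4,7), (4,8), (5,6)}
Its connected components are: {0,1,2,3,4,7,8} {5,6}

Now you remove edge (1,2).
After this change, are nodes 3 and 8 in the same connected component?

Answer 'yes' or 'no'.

Answer: yes

Derivation:
Initial components: {0,1,2,3,4,7,8} {5,6}
Removing edge (1,2): it was a bridge — component count 2 -> 3.
New components: {0,1,3,4,7,8} {2} {5,6}
Are 3 and 8 in the same component? yes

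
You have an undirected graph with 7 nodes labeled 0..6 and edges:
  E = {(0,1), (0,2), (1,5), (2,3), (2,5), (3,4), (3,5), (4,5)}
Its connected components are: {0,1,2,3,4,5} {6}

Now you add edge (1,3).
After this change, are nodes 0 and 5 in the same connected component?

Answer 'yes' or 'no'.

Answer: yes

Derivation:
Initial components: {0,1,2,3,4,5} {6}
Adding edge (1,3): both already in same component {0,1,2,3,4,5}. No change.
New components: {0,1,2,3,4,5} {6}
Are 0 and 5 in the same component? yes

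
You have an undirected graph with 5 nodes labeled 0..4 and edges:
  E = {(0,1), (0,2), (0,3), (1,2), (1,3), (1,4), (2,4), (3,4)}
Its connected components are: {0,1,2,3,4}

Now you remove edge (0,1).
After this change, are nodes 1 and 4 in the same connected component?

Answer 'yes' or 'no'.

Answer: yes

Derivation:
Initial components: {0,1,2,3,4}
Removing edge (0,1): not a bridge — component count unchanged at 1.
New components: {0,1,2,3,4}
Are 1 and 4 in the same component? yes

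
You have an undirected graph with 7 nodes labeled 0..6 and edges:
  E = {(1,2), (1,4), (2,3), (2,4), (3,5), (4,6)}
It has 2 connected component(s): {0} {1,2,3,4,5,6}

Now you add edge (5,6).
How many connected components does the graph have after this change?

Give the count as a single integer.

Initial component count: 2
Add (5,6): endpoints already in same component. Count unchanged: 2.
New component count: 2

Answer: 2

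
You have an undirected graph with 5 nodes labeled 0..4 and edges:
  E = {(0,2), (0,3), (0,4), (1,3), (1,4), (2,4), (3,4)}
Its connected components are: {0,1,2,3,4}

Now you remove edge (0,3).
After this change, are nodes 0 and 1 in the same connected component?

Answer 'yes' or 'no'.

Initial components: {0,1,2,3,4}
Removing edge (0,3): not a bridge — component count unchanged at 1.
New components: {0,1,2,3,4}
Are 0 and 1 in the same component? yes

Answer: yes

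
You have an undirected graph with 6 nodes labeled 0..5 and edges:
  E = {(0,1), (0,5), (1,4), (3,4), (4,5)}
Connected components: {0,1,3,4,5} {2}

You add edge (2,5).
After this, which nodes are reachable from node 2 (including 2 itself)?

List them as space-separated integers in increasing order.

Answer: 0 1 2 3 4 5

Derivation:
Before: nodes reachable from 2: {2}
Adding (2,5): merges 2's component with another. Reachability grows.
After: nodes reachable from 2: {0,1,2,3,4,5}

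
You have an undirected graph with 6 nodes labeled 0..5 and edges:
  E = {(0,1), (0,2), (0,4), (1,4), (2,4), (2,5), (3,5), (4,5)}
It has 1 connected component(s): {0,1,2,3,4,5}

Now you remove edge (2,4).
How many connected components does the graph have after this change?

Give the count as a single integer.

Initial component count: 1
Remove (2,4): not a bridge. Count unchanged: 1.
  After removal, components: {0,1,2,3,4,5}
New component count: 1

Answer: 1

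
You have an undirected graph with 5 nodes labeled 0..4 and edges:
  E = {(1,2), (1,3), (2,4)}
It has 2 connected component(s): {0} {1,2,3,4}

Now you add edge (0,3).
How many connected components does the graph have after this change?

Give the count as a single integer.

Answer: 1

Derivation:
Initial component count: 2
Add (0,3): merges two components. Count decreases: 2 -> 1.
New component count: 1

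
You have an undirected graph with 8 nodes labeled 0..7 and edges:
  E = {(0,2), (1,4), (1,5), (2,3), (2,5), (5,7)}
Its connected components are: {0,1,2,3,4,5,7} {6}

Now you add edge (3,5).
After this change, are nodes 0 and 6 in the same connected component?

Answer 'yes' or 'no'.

Answer: no

Derivation:
Initial components: {0,1,2,3,4,5,7} {6}
Adding edge (3,5): both already in same component {0,1,2,3,4,5,7}. No change.
New components: {0,1,2,3,4,5,7} {6}
Are 0 and 6 in the same component? no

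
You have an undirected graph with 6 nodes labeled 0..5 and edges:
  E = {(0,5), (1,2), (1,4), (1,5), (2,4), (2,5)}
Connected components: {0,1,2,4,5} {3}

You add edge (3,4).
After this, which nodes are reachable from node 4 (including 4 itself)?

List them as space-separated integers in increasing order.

Before: nodes reachable from 4: {0,1,2,4,5}
Adding (3,4): merges 4's component with another. Reachability grows.
After: nodes reachable from 4: {0,1,2,3,4,5}

Answer: 0 1 2 3 4 5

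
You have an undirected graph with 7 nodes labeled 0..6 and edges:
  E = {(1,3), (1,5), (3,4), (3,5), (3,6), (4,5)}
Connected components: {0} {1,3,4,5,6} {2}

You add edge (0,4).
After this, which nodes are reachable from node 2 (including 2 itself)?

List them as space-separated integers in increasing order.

Answer: 2

Derivation:
Before: nodes reachable from 2: {2}
Adding (0,4): merges two components, but neither contains 2. Reachability from 2 unchanged.
After: nodes reachable from 2: {2}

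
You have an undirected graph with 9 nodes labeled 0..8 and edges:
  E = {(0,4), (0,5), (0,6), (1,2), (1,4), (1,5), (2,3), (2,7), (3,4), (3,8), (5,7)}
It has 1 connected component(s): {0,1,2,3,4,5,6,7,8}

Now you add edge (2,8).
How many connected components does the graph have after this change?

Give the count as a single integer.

Initial component count: 1
Add (2,8): endpoints already in same component. Count unchanged: 1.
New component count: 1

Answer: 1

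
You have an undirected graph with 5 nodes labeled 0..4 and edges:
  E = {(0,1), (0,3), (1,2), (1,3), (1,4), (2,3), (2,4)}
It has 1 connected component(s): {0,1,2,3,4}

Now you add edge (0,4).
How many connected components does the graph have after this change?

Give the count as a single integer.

Answer: 1

Derivation:
Initial component count: 1
Add (0,4): endpoints already in same component. Count unchanged: 1.
New component count: 1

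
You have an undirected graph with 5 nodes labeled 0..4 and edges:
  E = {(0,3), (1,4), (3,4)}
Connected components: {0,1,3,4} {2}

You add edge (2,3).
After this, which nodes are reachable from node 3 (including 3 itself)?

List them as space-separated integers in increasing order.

Answer: 0 1 2 3 4

Derivation:
Before: nodes reachable from 3: {0,1,3,4}
Adding (2,3): merges 3's component with another. Reachability grows.
After: nodes reachable from 3: {0,1,2,3,4}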